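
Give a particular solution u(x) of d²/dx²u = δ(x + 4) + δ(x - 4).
\frac{|x + 4|}{2} + \frac{|x - 4|}{2}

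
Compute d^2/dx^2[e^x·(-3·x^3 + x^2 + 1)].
\left(- 3 x^{3} - 17 x^{2} - 14 x + 3\right) e^{x}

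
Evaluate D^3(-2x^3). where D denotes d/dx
-12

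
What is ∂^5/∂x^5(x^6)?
720 x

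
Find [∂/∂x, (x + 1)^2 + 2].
2 x + 2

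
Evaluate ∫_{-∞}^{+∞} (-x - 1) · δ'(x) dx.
1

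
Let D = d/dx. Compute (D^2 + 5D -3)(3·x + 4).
3 - 9 x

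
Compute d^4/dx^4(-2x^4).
-48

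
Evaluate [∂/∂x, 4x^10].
40 x^{9}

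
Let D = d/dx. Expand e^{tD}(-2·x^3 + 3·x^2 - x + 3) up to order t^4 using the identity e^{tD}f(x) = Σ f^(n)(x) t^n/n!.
- 2 t^{3} - t^{2} \left(6 x - 3\right) - t \left(6 x^{2} - 6 x + 1\right) - 2 x^{3} + 3 x^{2} - x + 3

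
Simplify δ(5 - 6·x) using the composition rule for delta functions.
\frac{\delta(x - 5/6)}{6}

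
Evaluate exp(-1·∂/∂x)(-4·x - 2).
2 - 4 x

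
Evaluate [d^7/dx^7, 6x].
42\frac{d^{6}}{dx^{6}}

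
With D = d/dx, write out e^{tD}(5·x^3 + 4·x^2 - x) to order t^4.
5 t^{3} + t^{2} \left(15 x + 4\right) + t \left(15 x^{2} + 8 x - 1\right) + 5 x^{3} + 4 x^{2} - x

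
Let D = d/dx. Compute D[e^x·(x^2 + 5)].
\left(x^{2} + 2 x + 5\right) e^{x}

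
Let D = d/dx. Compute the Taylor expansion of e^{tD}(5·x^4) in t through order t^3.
5 x \left(4 t^{3} + 6 t^{2} x + 4 t x^{2} + x^{3}\right)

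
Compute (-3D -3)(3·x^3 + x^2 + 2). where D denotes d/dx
- 9 x^{3} - 30 x^{2} - 6 x - 6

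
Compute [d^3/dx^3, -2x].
-6\frac{d^{2}}{dx^{2}}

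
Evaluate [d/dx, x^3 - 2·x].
3 x^{2} - 2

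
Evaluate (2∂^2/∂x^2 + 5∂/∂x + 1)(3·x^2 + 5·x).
3 x^{2} + 35 x + 37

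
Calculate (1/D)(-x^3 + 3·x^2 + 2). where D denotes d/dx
- \frac{x^{4}}{4} + x^{3} + 2 x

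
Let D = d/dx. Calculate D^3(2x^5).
120 x^{2}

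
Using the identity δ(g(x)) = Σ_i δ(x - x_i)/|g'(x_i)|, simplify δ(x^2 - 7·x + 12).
\frac{\delta(x - 3) + \delta(x - 4)}{1}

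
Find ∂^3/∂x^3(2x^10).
1440 x^{7}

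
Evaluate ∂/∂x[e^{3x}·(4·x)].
\left(12 x + 4\right) e^{3 x}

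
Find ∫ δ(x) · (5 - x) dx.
5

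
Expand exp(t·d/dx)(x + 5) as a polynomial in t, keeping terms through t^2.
t + x + 5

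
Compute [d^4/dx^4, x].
4\frac{d^{3}}{dx^{3}}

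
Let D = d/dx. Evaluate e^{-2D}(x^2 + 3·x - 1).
x^{2} - x - 3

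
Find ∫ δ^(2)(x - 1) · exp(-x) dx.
e^{-1}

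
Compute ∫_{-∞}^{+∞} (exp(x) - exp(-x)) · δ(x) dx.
0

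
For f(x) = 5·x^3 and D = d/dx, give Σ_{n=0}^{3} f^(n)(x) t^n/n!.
5 t^{3} + 15 t^{2} x + 15 t x^{2} + 5 x^{3}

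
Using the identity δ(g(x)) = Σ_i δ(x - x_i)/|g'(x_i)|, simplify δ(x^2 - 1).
\frac{\delta(x - 1) + \delta(x + 1)}{2}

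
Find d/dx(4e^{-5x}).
- 20 e^{- 5 x}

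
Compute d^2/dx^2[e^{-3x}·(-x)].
3 \left(2 - 3 x\right) e^{- 3 x}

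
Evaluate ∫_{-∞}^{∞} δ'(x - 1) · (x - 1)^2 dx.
0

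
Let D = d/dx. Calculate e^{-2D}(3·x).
3 x - 6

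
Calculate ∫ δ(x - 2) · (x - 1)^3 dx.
1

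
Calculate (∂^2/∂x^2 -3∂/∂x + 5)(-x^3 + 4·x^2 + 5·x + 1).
- 5 x^{3} + 29 x^{2} - 5 x - 2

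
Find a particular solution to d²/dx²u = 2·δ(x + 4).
|x + 4|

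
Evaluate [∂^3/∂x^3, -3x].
-9\frac{d^{2}}{dx^{2}}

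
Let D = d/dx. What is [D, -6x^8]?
- 48 x^{7}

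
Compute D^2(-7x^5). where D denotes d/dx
- 140 x^{3}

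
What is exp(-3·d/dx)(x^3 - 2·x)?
x^{3} - 9 x^{2} + 25 x - 21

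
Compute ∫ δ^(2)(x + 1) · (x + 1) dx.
0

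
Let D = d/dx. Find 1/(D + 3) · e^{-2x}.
e^{- 2 x}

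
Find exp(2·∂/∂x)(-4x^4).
- 4 x^{4} - 32 x^{3} - 96 x^{2} - 128 x - 64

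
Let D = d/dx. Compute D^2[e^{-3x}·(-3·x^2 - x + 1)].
9 \left(- 3 x^{2} + 3 x + 1\right) e^{- 3 x}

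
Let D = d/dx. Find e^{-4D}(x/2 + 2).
\frac{x}{2}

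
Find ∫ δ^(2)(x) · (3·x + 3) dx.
0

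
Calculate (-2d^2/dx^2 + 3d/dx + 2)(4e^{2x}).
0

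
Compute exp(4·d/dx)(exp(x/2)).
e^{\frac{x}{2} + 2}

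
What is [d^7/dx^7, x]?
7\frac{d^{6}}{dx^{6}}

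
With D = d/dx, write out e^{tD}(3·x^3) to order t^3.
3 t^{3} + 9 t^{2} x + 9 t x^{2} + 3 x^{3}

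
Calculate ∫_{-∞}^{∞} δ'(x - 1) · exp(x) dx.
- e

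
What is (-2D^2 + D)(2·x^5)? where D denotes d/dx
10 x^{3} \left(x - 8\right)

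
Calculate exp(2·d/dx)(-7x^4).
- 7 x^{4} - 56 x^{3} - 168 x^{2} - 224 x - 112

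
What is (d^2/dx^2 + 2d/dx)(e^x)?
3 e^{x}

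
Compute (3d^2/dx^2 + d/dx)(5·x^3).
15 x \left(x + 6\right)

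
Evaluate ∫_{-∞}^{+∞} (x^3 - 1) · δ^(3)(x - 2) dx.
-6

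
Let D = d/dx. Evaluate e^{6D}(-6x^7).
- 6 x^{7} - 252 x^{6} - 4536 x^{5} - 45360 x^{4} - 272160 x^{3} - 979776 x^{2} - 1959552 x - 1679616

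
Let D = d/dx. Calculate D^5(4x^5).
480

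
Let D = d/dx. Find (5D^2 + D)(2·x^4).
8 x^{2} \left(x + 15\right)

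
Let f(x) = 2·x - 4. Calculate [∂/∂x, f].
2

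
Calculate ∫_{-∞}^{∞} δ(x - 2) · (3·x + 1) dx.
7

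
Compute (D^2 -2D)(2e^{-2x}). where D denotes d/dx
16 e^{- 2 x}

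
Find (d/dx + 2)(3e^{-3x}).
- 3 e^{- 3 x}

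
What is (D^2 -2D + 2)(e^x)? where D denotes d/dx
e^{x}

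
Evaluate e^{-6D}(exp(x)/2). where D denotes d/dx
\frac{e^{x - 6}}{2}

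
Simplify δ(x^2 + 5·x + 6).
\frac{\delta(x + 3) + \delta(x + 2)}{1}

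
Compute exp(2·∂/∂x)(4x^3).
4 x^{3} + 24 x^{2} + 48 x + 32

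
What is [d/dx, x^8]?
8 x^{7}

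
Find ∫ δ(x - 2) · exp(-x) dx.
e^{-2}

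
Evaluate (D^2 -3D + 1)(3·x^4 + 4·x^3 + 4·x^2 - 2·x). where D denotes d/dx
3 x^{4} - 32 x^{3} + 4 x^{2} - 2 x + 14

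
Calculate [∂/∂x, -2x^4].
- 8 x^{3}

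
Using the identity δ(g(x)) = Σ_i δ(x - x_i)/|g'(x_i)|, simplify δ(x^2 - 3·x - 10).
\frac{\delta(x - 5) + \delta(x + 2)}{7}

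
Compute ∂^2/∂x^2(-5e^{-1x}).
- 5 e^{- x}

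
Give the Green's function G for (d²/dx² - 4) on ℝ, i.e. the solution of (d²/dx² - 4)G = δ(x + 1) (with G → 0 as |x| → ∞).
-\frac{e^{-2|x + 1|}}{4}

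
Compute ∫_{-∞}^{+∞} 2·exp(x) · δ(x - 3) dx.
2 e^{3}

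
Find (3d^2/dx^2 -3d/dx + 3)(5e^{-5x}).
465 e^{- 5 x}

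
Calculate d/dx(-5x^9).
- 45 x^{8}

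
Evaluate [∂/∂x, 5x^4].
20 x^{3}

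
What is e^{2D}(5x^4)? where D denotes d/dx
5 x^{4} + 40 x^{3} + 120 x^{2} + 160 x + 80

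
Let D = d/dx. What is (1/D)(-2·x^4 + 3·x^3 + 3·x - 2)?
- \frac{2 x^{5}}{5} + \frac{3 x^{4}}{4} + \frac{3 x^{2}}{2} - 2 x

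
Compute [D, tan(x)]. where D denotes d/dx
\frac{1}{\cos^{2}{\left(x \right)}}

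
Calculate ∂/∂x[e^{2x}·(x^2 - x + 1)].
\left(2 x^{2} + 1\right) e^{2 x}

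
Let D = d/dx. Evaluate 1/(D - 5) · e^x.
- \frac{e^{x}}{4}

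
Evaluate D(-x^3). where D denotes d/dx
- 3 x^{2}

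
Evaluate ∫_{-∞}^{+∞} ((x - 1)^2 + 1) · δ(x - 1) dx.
1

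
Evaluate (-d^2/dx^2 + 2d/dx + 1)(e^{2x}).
e^{2 x}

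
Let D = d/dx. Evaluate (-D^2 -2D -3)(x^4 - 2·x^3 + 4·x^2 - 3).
- 3 x^{4} - 2 x^{3} - 12 x^{2} - 4 x + 1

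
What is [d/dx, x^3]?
3 x^{2}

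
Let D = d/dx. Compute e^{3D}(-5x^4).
- 5 x^{4} - 60 x^{3} - 270 x^{2} - 540 x - 405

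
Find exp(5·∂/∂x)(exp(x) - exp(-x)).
2 \sinh{\left(x + 5 \right)}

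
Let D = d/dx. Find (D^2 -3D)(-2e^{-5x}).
- 80 e^{- 5 x}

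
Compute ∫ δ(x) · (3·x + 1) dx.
1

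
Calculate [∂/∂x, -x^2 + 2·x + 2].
2 - 2 x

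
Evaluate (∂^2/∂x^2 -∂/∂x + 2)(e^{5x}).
22 e^{5 x}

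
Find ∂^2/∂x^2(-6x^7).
- 252 x^{5}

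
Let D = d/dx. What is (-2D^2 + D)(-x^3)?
3 x \left(4 - x\right)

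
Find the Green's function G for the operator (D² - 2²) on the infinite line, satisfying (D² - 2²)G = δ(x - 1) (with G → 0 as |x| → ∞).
-\frac{e^{-2|x - 1|}}{4}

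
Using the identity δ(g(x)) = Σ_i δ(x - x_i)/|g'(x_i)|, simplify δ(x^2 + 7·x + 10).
\frac{\delta(x + 5) + \delta(x + 2)}{3}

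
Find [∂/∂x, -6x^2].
- 12 x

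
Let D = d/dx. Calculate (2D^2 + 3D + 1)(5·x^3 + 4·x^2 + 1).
5 x^{3} + 49 x^{2} + 84 x + 17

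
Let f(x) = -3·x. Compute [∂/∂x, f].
-3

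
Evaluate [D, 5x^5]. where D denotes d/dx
25 x^{4}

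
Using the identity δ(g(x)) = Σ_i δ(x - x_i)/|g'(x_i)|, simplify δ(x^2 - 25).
\frac{\delta(x - 5) + \delta(x + 5)}{10}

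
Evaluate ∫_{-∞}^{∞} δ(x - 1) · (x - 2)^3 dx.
-1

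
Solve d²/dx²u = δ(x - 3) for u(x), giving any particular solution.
\frac{|x - 3|}{2}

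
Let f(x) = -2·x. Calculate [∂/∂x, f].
-2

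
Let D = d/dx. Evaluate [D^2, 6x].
12D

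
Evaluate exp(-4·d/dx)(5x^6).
5 x^{6} - 120 x^{5} + 1200 x^{4} - 6400 x^{3} + 19200 x^{2} - 30720 x + 20480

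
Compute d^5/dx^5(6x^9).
90720 x^{4}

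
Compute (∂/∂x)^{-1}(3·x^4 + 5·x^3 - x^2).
\frac{3 x^{5}}{5} + \frac{5 x^{4}}{4} - \frac{x^{3}}{3}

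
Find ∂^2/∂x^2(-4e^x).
- 4 e^{x}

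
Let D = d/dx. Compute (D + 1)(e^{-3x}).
- 2 e^{- 3 x}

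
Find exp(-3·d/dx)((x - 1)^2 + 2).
x^{2} - 8 x + 18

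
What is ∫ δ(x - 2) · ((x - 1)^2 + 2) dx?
3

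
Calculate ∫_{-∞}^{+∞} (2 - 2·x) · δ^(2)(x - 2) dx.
0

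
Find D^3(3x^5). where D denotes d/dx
180 x^{2}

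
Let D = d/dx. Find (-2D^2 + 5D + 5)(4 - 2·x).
10 - 10 x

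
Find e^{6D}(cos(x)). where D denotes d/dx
\cos{\left(x + 6 \right)}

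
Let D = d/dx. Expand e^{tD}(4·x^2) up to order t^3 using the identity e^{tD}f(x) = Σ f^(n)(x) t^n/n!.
4 t^{2} + 8 t x + 4 x^{2}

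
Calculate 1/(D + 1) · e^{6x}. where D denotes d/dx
\frac{e^{6 x}}{7}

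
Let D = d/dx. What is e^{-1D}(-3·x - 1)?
2 - 3 x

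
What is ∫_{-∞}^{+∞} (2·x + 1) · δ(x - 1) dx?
3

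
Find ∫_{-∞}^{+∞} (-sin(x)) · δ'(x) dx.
1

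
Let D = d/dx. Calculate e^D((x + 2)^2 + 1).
x^{2} + 6 x + 10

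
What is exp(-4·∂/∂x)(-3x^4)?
- 3 x^{4} + 48 x^{3} - 288 x^{2} + 768 x - 768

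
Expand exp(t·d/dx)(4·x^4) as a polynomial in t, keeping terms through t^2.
4 x^{2} \left(6 t^{2} + 4 t x + x^{2}\right)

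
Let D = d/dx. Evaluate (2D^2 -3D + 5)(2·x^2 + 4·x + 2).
10 x^{2} + 8 x + 6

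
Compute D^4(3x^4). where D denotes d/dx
72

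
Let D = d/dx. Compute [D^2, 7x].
14D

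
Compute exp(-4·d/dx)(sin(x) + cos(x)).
\sqrt{2} \cos{\left(- x + \frac{\pi}{4} + 4 \right)}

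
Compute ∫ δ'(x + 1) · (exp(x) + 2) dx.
- \frac{1}{e}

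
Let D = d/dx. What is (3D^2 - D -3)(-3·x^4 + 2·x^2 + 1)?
9 x^{4} + 12 x^{3} - 114 x^{2} - 4 x + 9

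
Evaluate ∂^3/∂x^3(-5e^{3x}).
- 135 e^{3 x}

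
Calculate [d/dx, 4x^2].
8 x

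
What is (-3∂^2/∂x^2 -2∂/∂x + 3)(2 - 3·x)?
12 - 9 x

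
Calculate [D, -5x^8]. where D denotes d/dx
- 40 x^{7}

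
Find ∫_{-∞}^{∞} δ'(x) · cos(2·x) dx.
0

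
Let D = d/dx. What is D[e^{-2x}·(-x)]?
\left(2 x - 1\right) e^{- 2 x}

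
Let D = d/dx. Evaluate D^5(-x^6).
- 720 x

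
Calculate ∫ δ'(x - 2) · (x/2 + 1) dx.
- \frac{1}{2}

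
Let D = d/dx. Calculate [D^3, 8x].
24D^{2}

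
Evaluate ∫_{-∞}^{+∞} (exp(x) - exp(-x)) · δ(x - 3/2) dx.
2 \sinh{\left(\frac{3}{2} \right)}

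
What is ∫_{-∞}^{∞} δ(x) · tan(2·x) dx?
0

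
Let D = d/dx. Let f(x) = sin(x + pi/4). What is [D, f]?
\cos{\left(x + \frac{\pi}{4} \right)}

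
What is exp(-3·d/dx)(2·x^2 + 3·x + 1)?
2 x^{2} - 9 x + 10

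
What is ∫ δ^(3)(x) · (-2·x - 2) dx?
0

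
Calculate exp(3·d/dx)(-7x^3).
- 7 x^{3} - 63 x^{2} - 189 x - 189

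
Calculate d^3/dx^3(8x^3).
48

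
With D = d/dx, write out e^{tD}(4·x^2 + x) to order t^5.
4 t^{2} + t \left(8 x + 1\right) + 4 x^{2} + x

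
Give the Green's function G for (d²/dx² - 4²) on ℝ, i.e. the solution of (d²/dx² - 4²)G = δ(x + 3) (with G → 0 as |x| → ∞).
-\frac{e^{-4|x + 3|}}{8}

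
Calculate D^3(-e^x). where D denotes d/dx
- e^{x}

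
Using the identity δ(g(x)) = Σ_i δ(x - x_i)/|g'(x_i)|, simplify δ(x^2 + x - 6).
\frac{\delta(x + 3) + \delta(x - 2)}{5}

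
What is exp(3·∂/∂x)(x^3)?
x^{3} + 9 x^{2} + 27 x + 27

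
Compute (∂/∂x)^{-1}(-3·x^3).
- \frac{3 x^{4}}{4}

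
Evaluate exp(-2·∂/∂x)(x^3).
x^{3} - 6 x^{2} + 12 x - 8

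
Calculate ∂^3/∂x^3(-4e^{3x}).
- 108 e^{3 x}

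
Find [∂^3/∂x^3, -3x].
-9\frac{d^{2}}{dx^{2}}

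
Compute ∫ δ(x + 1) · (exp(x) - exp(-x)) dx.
- 2 \sinh{\left(1 \right)}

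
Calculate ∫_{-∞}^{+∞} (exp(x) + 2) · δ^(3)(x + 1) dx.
- \frac{1}{e}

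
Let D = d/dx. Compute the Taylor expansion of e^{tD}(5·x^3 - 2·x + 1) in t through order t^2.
15 t^{2} x + t \left(15 x^{2} - 2\right) + 5 x^{3} - 2 x + 1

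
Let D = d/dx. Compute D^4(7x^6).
2520 x^{2}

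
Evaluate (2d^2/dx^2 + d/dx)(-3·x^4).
12 x^{2} \left(- x - 6\right)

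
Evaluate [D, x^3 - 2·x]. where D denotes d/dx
3 x^{2} - 2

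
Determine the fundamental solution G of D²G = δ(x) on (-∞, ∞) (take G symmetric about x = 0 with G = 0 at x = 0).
\frac{|x|}{2}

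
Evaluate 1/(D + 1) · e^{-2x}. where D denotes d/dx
- e^{- 2 x}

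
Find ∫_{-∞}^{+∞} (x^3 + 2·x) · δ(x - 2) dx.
12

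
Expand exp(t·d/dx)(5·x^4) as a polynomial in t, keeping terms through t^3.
5 x \left(4 t^{3} + 6 t^{2} x + 4 t x^{2} + x^{3}\right)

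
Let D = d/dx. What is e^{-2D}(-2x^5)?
- 2 x^{5} + 20 x^{4} - 80 x^{3} + 160 x^{2} - 160 x + 64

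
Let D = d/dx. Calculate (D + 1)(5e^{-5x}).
- 20 e^{- 5 x}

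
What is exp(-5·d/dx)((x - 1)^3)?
x^{3} - 18 x^{2} + 108 x - 216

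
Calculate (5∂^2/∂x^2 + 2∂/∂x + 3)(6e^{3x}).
324 e^{3 x}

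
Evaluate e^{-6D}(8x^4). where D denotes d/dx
8 x^{4} - 192 x^{3} + 1728 x^{2} - 6912 x + 10368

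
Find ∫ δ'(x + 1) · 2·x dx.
-2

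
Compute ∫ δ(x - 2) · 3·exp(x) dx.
3 e^{2}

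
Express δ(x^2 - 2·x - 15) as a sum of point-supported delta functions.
\frac{\delta(x - 5) + \delta(x + 3)}{8}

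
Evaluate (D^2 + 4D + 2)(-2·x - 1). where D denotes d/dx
- 4 x - 10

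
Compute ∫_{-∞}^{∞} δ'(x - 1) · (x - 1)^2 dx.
0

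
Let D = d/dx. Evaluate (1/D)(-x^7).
- \frac{x^{8}}{8}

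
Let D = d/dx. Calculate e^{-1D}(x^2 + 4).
x^{2} - 2 x + 5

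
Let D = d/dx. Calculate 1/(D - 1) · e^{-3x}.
- \frac{e^{- 3 x}}{4}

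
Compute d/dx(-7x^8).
- 56 x^{7}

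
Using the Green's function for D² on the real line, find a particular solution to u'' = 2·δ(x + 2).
|x + 2|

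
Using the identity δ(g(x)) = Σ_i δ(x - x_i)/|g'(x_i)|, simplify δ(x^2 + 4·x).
\frac{\delta(x + 4) + \delta(x)}{4}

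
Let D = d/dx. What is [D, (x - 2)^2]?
2 x - 4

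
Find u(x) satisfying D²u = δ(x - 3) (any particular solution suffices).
\frac{|x - 3|}{2}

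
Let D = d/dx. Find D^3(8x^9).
4032 x^{6}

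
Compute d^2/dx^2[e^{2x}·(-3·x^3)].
- 6 x \left(2 x^{2} + 6 x + 3\right) e^{2 x}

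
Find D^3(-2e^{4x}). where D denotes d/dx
- 128 e^{4 x}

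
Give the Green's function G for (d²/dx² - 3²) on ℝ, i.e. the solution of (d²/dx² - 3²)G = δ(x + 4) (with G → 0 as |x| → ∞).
-\frac{e^{-3|x + 4|}}{6}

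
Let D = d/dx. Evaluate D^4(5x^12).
59400 x^{8}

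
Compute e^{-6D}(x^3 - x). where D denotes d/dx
x^{3} - 18 x^{2} + 107 x - 210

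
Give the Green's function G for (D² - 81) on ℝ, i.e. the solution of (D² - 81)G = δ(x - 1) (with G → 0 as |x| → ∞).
-\frac{e^{-9|x - 1|}}{18}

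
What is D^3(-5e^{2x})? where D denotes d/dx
- 40 e^{2 x}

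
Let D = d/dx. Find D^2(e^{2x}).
4 e^{2 x}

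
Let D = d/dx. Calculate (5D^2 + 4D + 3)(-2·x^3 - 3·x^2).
- 6 x^{3} - 33 x^{2} - 84 x - 30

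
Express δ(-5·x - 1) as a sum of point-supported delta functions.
\frac{\delta(x + 1/5)}{5}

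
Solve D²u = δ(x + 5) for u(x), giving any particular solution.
\frac{|x + 5|}{2}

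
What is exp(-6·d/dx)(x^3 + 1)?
x^{3} - 18 x^{2} + 108 x - 215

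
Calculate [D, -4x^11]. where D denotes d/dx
- 44 x^{10}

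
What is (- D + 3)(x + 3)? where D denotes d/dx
3 x + 8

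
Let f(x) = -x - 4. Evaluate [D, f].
-1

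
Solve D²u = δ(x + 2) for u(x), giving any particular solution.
\frac{|x + 2|}{2}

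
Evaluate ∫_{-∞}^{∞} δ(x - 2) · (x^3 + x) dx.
10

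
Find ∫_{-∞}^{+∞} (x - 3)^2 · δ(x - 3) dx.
0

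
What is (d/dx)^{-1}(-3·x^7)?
- \frac{3 x^{8}}{8}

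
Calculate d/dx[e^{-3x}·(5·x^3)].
15 x^{2} \left(1 - x\right) e^{- 3 x}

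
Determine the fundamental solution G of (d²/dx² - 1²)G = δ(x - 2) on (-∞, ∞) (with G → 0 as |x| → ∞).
-\frac{e^{-|x - 2|}}{2}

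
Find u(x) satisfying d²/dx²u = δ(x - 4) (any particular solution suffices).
\frac{|x - 4|}{2}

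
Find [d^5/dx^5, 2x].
10\frac{d^{4}}{dx^{4}}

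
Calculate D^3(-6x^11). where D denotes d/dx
- 5940 x^{8}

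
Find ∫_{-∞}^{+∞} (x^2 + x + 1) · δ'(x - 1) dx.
-3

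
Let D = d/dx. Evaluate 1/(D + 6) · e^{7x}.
\frac{e^{7 x}}{13}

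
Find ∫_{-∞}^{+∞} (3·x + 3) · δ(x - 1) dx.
6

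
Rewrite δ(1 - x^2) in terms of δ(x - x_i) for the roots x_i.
\frac{\delta(x - 1) + \delta(x + 1)}{2}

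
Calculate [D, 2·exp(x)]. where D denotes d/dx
2 e^{x}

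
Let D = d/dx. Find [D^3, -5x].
-15D^{2}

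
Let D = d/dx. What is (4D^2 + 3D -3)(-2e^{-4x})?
- 98 e^{- 4 x}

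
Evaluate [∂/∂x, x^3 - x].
3 x^{2} - 1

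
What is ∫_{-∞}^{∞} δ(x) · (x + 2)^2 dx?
4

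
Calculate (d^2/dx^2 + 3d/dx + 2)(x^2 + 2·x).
2 x^{2} + 10 x + 8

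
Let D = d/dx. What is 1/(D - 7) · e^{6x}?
- e^{6 x}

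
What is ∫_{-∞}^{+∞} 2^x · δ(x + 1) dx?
\frac{1}{2}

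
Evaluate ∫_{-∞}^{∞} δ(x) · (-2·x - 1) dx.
-1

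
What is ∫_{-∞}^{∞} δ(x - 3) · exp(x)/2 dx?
\frac{e^{3}}{2}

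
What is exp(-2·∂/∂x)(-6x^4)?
- 6 x^{4} + 48 x^{3} - 144 x^{2} + 192 x - 96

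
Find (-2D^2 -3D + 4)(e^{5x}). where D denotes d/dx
- 61 e^{5 x}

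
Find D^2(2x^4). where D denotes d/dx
24 x^{2}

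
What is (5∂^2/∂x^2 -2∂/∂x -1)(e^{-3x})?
50 e^{- 3 x}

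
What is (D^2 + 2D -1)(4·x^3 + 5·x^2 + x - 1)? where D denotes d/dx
- 4 x^{3} + 19 x^{2} + 43 x + 13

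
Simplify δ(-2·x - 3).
\frac{\delta(x + 3/2)}{2}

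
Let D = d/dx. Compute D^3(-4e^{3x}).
- 108 e^{3 x}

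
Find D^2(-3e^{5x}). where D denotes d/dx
- 75 e^{5 x}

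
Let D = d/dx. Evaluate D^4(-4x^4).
-96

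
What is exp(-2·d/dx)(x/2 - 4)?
\frac{x}{2} - 5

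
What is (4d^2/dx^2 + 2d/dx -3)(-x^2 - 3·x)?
3 x^{2} + 5 x - 14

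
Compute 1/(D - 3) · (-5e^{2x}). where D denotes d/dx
5 e^{2 x}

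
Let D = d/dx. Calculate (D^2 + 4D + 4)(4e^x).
36 e^{x}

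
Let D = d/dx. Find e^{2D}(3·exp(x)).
3 e^{x + 2}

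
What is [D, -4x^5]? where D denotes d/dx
- 20 x^{4}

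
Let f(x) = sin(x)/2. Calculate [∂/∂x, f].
\frac{\cos{\left(x \right)}}{2}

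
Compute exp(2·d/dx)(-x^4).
- x^{4} - 8 x^{3} - 24 x^{2} - 32 x - 16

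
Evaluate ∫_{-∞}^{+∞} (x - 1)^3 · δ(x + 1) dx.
-8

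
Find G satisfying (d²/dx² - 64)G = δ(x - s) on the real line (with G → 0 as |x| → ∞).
-\frac{e^{-8|x-s|}}{16}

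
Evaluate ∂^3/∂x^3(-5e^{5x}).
- 625 e^{5 x}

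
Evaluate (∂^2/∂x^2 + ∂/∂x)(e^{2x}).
6 e^{2 x}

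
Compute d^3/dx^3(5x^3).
30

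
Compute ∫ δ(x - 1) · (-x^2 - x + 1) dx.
-1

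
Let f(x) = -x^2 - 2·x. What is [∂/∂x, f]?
- 2 x - 2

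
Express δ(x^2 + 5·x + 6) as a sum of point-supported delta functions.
\frac{\delta(x + 3) + \delta(x + 2)}{1}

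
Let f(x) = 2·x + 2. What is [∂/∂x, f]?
2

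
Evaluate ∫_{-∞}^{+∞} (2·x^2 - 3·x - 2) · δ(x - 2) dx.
0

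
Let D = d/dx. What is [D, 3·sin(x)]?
3 \cos{\left(x \right)}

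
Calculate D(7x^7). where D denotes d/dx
49 x^{6}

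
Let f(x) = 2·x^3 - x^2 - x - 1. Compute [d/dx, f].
6 x^{2} - 2 x - 1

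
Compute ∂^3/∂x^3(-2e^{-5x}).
250 e^{- 5 x}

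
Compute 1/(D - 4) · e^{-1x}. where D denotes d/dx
- \frac{e^{- x}}{5}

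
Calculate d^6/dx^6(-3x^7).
- 15120 x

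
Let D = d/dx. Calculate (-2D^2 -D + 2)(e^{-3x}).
- 13 e^{- 3 x}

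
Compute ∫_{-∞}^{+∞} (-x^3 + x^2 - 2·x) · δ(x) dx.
0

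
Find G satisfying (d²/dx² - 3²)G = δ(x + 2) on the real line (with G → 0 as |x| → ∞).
-\frac{e^{-3|x + 2|}}{6}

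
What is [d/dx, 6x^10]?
60 x^{9}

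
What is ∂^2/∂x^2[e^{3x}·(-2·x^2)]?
\left(- 18 x^{2} - 24 x - 4\right) e^{3 x}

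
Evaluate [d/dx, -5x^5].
- 25 x^{4}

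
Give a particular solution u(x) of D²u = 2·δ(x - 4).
|x - 4|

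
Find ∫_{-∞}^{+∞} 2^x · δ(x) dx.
1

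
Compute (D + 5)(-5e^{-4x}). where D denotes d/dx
- 5 e^{- 4 x}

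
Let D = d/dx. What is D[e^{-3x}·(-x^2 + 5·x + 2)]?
\left(3 x^{2} - 17 x - 1\right) e^{- 3 x}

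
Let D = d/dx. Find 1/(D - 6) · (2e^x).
- \frac{2 e^{x}}{5}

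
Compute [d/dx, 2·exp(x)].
2 e^{x}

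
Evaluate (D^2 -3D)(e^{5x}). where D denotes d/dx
10 e^{5 x}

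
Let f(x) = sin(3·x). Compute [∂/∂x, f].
3 \cos{\left(3 x \right)}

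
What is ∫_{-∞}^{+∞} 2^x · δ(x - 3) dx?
8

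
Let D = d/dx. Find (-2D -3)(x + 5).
- 3 x - 17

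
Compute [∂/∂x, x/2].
\frac{1}{2}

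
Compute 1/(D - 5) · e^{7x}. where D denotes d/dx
\frac{e^{7 x}}{2}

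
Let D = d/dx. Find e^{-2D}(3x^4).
3 x^{4} - 24 x^{3} + 72 x^{2} - 96 x + 48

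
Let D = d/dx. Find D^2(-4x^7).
- 168 x^{5}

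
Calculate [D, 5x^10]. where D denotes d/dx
50 x^{9}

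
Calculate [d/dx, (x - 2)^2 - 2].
2 x - 4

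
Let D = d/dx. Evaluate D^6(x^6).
720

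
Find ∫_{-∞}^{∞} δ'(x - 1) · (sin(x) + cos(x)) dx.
- \cos{\left(1 \right)} + \sin{\left(1 \right)}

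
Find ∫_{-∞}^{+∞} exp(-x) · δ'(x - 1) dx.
e^{-1}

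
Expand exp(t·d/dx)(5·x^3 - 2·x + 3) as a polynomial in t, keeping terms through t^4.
5 t^{3} + 15 t^{2} x + t \left(15 x^{2} - 2\right) + 5 x^{3} - 2 x + 3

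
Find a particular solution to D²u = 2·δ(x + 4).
|x + 4|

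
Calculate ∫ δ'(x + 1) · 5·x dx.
-5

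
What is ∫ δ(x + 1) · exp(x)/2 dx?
\frac{1}{2 e}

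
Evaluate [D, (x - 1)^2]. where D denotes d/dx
2 x - 2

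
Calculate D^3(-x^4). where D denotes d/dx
- 24 x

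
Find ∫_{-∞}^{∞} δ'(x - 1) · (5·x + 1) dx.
-5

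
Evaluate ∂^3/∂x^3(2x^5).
120 x^{2}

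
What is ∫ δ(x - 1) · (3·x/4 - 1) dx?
- \frac{1}{4}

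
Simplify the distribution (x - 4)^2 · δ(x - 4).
0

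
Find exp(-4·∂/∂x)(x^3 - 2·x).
x^{3} - 12 x^{2} + 46 x - 56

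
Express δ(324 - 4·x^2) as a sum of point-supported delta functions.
\frac{\delta(x - 9) + \delta(x + 9)}{72}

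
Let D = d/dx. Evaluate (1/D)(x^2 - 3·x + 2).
\frac{x^{3}}{3} - \frac{3 x^{2}}{2} + 2 x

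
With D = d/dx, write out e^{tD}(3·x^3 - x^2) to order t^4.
3 t^{3} + t^{2} \left(9 x - 1\right) + t x \left(9 x - 2\right) + 3 x^{3} - x^{2}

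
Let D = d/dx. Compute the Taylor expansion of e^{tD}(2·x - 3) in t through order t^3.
2 t + 2 x - 3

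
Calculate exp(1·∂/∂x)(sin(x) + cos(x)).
\sqrt{2} \sin{\left(x + \frac{\pi}{4} + 1 \right)}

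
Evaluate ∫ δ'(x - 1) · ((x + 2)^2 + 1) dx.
-6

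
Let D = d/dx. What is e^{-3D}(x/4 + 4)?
\frac{x}{4} + \frac{13}{4}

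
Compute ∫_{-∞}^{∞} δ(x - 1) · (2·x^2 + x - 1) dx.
2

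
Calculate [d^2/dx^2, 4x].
8\frac{d}{dx}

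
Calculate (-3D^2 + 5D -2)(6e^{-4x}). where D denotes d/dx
- 420 e^{- 4 x}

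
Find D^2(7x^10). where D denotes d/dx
630 x^{8}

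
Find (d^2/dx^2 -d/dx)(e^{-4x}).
20 e^{- 4 x}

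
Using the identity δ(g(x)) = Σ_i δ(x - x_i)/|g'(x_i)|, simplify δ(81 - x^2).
\frac{\delta(x - 9) + \delta(x + 9)}{18}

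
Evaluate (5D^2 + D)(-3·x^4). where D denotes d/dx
12 x^{2} \left(- x - 15\right)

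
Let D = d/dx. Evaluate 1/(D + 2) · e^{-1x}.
e^{- x}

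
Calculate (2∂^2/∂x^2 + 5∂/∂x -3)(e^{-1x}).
- 6 e^{- x}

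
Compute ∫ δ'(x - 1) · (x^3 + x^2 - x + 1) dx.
-4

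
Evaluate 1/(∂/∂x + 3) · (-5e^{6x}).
- \frac{5 e^{6 x}}{9}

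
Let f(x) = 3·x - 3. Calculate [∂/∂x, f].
3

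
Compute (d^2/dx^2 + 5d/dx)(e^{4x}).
36 e^{4 x}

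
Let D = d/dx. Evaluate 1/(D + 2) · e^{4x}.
\frac{e^{4 x}}{6}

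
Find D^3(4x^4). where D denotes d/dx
96 x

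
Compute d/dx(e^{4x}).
4 e^{4 x}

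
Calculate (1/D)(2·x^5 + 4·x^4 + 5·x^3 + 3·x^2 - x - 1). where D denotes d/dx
\frac{x^{6}}{3} + \frac{4 x^{5}}{5} + \frac{5 x^{4}}{4} + x^{3} - \frac{x^{2}}{2} - x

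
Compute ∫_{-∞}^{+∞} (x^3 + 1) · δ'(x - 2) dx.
-12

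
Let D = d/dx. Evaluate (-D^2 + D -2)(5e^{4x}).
- 70 e^{4 x}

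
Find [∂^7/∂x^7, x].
7\frac{d^{6}}{dx^{6}}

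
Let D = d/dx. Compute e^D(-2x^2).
- 2 x^{2} - 4 x - 2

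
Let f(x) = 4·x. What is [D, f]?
4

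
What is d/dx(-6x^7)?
- 42 x^{6}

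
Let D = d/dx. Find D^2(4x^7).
168 x^{5}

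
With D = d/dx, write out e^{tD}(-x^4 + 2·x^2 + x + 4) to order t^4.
- t^{4} - 4 t^{3} x + t^{2} \left(2 - 6 x^{2}\right) + t \left(- 4 x^{3} + 4 x + 1\right) - x^{4} + 2 x^{2} + x + 4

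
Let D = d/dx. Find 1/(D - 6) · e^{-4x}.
- \frac{e^{- 4 x}}{10}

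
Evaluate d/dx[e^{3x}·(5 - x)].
\left(14 - 3 x\right) e^{3 x}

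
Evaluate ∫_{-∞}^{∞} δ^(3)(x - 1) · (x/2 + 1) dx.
0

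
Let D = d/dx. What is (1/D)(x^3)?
\frac{x^{4}}{4}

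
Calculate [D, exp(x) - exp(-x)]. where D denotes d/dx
2 \cosh{\left(x \right)}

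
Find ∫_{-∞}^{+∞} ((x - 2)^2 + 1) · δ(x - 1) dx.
2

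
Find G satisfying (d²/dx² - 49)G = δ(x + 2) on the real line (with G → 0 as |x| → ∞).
-\frac{e^{-7|x + 2|}}{14}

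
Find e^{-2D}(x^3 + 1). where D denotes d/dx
x^{3} - 6 x^{2} + 12 x - 7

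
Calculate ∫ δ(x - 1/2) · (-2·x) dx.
-1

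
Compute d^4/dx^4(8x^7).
6720 x^{3}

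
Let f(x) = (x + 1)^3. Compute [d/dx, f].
3 \left(x + 1\right)^{2}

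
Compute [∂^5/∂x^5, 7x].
35\frac{d^{4}}{dx^{4}}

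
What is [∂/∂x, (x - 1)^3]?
3 \left(x - 1\right)^{2}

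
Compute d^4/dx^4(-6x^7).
- 5040 x^{3}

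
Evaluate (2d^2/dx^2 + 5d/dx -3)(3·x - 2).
21 - 9 x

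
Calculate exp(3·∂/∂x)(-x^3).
- x^{3} - 9 x^{2} - 27 x - 27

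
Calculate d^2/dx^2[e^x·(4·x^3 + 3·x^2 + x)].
\left(4 x^{3} + 27 x^{2} + 37 x + 8\right) e^{x}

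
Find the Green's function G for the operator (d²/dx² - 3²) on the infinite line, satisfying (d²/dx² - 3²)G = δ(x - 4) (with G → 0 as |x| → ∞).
-\frac{e^{-3|x - 4|}}{6}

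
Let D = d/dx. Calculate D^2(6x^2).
12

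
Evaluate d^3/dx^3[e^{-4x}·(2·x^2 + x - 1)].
64 \left(- 2 x^{2} + 2 x + 1\right) e^{- 4 x}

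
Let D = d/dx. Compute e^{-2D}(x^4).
x^{4} - 8 x^{3} + 24 x^{2} - 32 x + 16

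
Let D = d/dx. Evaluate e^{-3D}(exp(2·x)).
e^{2 x - 6}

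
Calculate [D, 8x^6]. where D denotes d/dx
48 x^{5}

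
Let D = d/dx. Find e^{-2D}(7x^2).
7 x^{2} - 28 x + 28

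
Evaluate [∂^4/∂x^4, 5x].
20\frac{d^{3}}{dx^{3}}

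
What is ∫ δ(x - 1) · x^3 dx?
1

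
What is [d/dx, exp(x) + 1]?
e^{x}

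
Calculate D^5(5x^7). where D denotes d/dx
12600 x^{2}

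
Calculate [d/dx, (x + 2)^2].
2 x + 4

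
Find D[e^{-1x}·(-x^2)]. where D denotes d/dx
x \left(x - 2\right) e^{- x}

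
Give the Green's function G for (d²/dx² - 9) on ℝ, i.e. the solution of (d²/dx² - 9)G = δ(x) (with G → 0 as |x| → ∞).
-\frac{e^{-3|x|}}{6}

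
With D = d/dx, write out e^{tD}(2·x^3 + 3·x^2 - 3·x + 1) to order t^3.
2 t^{3} + t^{2} \left(6 x + 3\right) + 3 t \left(2 x^{2} + 2 x - 1\right) + 2 x^{3} + 3 x^{2} - 3 x + 1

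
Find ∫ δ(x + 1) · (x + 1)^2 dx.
0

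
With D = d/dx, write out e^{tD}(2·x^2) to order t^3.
2 t^{2} + 4 t x + 2 x^{2}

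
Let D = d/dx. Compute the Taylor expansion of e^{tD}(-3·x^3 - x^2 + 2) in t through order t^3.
- 3 t^{3} - t^{2} \left(9 x + 1\right) - t x \left(9 x + 2\right) - 3 x^{3} - x^{2} + 2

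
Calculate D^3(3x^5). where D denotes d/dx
180 x^{2}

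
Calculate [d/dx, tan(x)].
\frac{1}{\cos^{2}{\left(x \right)}}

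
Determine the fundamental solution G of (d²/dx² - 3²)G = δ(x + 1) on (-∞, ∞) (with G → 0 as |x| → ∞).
-\frac{e^{-3|x + 1|}}{6}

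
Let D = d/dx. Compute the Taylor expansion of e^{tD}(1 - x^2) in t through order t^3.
- t^{2} - 2 t x - x^{2} + 1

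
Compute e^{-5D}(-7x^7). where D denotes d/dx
- 7 x^{7} + 245 x^{6} - 3675 x^{5} + 30625 x^{4} - 153125 x^{3} + 459375 x^{2} - 765625 x + 546875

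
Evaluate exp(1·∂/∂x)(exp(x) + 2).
e^{x + 1} + 2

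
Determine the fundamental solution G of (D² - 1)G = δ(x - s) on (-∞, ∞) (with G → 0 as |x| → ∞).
-\frac{e^{-|x-s|}}{2}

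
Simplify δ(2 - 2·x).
\frac{\delta(x - 1)}{2}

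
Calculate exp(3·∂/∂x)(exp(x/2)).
e^{\frac{x}{2} + \frac{3}{2}}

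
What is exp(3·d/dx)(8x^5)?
8 x^{5} + 120 x^{4} + 720 x^{3} + 2160 x^{2} + 3240 x + 1944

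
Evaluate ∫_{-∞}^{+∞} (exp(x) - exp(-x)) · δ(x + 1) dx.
- 2 \sinh{\left(1 \right)}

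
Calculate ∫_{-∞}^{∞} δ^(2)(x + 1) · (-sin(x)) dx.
- \sin{\left(1 \right)}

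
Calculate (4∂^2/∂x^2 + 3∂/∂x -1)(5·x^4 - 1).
- 5 x^{4} + 60 x^{3} + 240 x^{2} + 1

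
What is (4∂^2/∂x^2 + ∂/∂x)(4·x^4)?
16 x^{2} \left(x + 12\right)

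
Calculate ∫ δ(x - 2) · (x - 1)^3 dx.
1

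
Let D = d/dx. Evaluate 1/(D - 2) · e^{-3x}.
- \frac{e^{- 3 x}}{5}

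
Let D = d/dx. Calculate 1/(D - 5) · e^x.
- \frac{e^{x}}{4}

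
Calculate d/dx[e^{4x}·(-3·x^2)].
6 x \left(- 2 x - 1\right) e^{4 x}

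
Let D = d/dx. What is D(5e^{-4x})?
- 20 e^{- 4 x}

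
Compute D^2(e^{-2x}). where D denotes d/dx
4 e^{- 2 x}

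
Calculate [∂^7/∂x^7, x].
7\frac{d^{6}}{dx^{6}}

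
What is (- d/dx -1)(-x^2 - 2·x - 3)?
x^{2} + 4 x + 5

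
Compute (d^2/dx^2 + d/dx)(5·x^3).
15 x \left(x + 2\right)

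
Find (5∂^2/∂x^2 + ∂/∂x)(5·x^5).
25 x^{3} \left(x + 20\right)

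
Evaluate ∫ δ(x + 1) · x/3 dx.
- \frac{1}{3}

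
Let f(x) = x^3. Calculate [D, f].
3 x^{2}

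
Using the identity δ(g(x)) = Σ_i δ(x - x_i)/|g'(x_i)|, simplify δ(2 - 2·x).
\frac{\delta(x - 1)}{2}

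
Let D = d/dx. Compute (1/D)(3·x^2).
x^{3}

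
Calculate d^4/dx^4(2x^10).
10080 x^{6}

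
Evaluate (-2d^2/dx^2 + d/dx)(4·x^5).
20 x^{3} \left(x - 8\right)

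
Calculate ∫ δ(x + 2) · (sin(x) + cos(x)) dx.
- \sin{\left(2 \right)} + \cos{\left(2 \right)}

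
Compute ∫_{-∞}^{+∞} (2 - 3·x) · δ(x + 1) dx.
5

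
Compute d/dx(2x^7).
14 x^{6}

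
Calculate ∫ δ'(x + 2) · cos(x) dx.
- \sin{\left(2 \right)}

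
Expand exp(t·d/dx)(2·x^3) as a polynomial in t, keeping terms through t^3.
2 t^{3} + 6 t^{2} x + 6 t x^{2} + 2 x^{3}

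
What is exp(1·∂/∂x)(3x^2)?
3 x^{2} + 6 x + 3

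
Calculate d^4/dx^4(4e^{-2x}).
64 e^{- 2 x}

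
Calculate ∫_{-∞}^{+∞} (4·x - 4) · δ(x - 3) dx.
8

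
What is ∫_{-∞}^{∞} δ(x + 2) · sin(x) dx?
- \sin{\left(2 \right)}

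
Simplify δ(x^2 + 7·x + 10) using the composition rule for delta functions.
\frac{\delta(x + 2) + \delta(x + 5)}{3}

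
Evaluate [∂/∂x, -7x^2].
- 14 x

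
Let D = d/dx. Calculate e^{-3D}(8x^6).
8 x^{6} - 144 x^{5} + 1080 x^{4} - 4320 x^{3} + 9720 x^{2} - 11664 x + 5832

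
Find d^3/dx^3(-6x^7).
- 1260 x^{4}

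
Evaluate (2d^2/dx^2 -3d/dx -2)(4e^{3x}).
28 e^{3 x}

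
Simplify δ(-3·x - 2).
\frac{\delta(x + 2/3)}{3}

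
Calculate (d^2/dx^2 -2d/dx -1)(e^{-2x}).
7 e^{- 2 x}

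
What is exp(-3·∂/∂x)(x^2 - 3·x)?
x^{2} - 9 x + 18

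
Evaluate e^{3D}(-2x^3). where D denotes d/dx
- 2 x^{3} - 18 x^{2} - 54 x - 54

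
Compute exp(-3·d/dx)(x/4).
\frac{x}{4} - \frac{3}{4}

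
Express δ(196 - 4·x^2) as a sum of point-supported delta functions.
\frac{\delta(x - 7) + \delta(x + 7)}{56}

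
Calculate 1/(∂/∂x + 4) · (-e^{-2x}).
- \frac{e^{- 2 x}}{2}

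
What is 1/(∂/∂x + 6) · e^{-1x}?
\frac{e^{- x}}{5}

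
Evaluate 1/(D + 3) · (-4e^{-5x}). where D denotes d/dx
2 e^{- 5 x}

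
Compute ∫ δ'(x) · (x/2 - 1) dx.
- \frac{1}{2}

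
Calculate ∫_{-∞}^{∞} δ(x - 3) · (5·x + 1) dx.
16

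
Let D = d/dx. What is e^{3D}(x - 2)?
x + 1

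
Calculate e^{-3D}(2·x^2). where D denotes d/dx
2 x^{2} - 12 x + 18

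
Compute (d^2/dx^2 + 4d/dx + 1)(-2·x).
- 2 x - 8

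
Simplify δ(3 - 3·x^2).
\frac{\delta(x - 1) + \delta(x + 1)}{6}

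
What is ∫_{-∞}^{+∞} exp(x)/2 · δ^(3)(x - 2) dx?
- \frac{e^{2}}{2}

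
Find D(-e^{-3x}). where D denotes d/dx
3 e^{- 3 x}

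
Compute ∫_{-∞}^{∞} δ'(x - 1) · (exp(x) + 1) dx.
- e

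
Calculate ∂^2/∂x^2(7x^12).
924 x^{10}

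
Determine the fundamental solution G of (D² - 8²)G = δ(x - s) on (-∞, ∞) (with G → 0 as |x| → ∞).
-\frac{e^{-8|x-s|}}{16}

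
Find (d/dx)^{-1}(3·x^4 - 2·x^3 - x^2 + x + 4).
\frac{3 x^{5}}{5} - \frac{x^{4}}{2} - \frac{x^{3}}{3} + \frac{x^{2}}{2} + 4 x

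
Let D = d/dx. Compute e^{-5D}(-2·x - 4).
6 - 2 x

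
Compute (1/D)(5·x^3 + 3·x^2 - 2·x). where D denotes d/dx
\frac{5 x^{4}}{4} + x^{3} - x^{2}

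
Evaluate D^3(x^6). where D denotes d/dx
120 x^{3}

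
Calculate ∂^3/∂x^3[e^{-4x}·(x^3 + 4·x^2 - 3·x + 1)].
2 \left(- 32 x^{3} - 56 x^{2} + 252 x - 149\right) e^{- 4 x}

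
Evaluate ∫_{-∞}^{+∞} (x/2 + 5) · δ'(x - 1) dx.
- \frac{1}{2}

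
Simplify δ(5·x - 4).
\frac{\delta(x - 4/5)}{5}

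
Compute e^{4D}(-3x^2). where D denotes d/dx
- 3 x^{2} - 24 x - 48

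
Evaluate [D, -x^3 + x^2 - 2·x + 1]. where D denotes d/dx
- 3 x^{2} + 2 x - 2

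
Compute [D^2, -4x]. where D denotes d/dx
-8D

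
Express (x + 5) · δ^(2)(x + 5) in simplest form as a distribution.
-2\delta'(x + 5)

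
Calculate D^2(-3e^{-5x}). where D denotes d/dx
- 75 e^{- 5 x}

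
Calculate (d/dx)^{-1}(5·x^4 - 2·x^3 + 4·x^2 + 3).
x^{5} - \frac{x^{4}}{2} + \frac{4 x^{3}}{3} + 3 x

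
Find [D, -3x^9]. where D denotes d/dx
- 27 x^{8}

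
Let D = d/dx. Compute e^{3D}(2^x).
2^{x + 3}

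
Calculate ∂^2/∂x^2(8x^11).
880 x^{9}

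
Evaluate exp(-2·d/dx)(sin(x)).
\sin{\left(x - 2 \right)}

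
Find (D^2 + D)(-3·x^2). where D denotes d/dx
- 6 x - 6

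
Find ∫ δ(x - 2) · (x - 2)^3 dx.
0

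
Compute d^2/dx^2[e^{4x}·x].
\left(16 x + 8\right) e^{4 x}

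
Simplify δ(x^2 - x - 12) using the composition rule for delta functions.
\frac{\delta(x + 3) + \delta(x - 4)}{7}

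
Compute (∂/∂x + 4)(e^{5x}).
9 e^{5 x}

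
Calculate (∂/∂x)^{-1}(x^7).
\frac{x^{8}}{8}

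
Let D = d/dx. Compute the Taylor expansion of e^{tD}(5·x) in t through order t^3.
5 t + 5 x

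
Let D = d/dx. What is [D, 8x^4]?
32 x^{3}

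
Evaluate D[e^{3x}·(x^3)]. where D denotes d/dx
3 x^{2} \left(x + 1\right) e^{3 x}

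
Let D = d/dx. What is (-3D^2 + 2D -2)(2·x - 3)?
10 - 4 x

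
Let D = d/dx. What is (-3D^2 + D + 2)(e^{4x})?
- 42 e^{4 x}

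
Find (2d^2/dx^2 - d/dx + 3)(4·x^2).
12 x^{2} - 8 x + 16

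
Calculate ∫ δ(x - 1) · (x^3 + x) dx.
2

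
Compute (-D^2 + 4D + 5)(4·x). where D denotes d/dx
20 x + 16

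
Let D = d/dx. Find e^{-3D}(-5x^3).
- 5 x^{3} + 45 x^{2} - 135 x + 135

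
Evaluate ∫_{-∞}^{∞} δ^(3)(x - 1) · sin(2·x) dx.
8 \cos{\left(2 \right)}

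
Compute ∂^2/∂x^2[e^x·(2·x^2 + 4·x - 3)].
\left(2 x^{2} + 12 x + 9\right) e^{x}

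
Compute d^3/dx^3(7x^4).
168 x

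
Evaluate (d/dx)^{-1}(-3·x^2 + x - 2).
- x^{3} + \frac{x^{2}}{2} - 2 x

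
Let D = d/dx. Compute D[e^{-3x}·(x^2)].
x \left(2 - 3 x\right) e^{- 3 x}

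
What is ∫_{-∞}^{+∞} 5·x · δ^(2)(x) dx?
0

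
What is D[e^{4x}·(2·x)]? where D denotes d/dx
\left(8 x + 2\right) e^{4 x}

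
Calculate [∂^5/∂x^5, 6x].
30\frac{d^{4}}{dx^{4}}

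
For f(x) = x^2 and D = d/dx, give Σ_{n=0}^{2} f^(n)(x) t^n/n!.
t^{2} + 2 t x + x^{2}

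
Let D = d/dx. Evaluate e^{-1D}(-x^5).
- x^{5} + 5 x^{4} - 10 x^{3} + 10 x^{2} - 5 x + 1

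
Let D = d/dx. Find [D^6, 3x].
18D^{5}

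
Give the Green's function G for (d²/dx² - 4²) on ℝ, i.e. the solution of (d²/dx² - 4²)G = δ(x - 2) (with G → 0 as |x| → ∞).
-\frac{e^{-4|x - 2|}}{8}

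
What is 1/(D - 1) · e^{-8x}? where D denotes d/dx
- \frac{e^{- 8 x}}{9}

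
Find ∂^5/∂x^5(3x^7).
7560 x^{2}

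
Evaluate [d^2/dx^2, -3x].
-6\frac{d}{dx}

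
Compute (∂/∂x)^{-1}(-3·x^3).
- \frac{3 x^{4}}{4}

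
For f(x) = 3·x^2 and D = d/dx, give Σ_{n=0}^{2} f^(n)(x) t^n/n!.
3 t^{2} + 6 t x + 3 x^{2}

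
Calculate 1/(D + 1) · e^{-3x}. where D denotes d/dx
- \frac{e^{- 3 x}}{2}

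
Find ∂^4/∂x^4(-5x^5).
- 600 x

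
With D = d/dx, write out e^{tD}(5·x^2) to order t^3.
5 t^{2} + 10 t x + 5 x^{2}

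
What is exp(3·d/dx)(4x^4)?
4 x^{4} + 48 x^{3} + 216 x^{2} + 432 x + 324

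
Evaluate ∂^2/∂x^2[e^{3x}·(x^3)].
3 x \left(3 x^{2} + 6 x + 2\right) e^{3 x}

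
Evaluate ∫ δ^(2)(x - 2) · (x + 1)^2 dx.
2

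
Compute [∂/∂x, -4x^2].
- 8 x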